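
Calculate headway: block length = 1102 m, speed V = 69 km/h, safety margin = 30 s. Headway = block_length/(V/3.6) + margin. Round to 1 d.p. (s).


V = 69 / 3.6 = 19.1667 m/s
Block traversal time = 1102 / 19.1667 = 57.4957 s
Headway = 57.4957 + 30
Headway = 87.5 s

87.5


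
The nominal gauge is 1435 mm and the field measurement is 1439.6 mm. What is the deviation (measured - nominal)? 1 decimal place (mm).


Deviation = measured - nominal
Deviation = 1439.6 - 1435
Deviation = 4.6 mm

4.6


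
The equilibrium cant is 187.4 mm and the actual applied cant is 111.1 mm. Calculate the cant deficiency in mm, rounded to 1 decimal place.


Cant deficiency = equilibrium cant - actual cant
CD = 187.4 - 111.1
CD = 76.3 mm

76.3


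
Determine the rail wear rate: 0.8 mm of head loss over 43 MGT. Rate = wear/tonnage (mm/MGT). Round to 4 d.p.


Wear rate = total wear / cumulative tonnage
Rate = 0.8 / 43
Rate = 0.0186 mm/MGT

0.0186


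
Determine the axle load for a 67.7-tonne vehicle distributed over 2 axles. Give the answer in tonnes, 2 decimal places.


Load per axle = total weight / number of axles
Load = 67.7 / 2
Load = 33.85 tonnes

33.85


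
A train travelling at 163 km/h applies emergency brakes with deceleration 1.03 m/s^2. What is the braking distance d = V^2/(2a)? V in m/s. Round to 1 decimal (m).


Convert speed: V = 163 / 3.6 = 45.2778 m/s
V^2 = 2050.0772
d = 2050.0772 / (2 * 1.03)
d = 2050.0772 / 2.06
d = 995.2 m

995.2


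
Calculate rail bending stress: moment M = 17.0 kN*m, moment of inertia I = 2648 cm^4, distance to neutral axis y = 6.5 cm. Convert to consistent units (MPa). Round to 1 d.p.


Convert units:
M = 17.0 kN*m = 17000000 N*mm
y = 6.5 cm = 65 mm
I = 2648 cm^4 = 26480000 mm^4
sigma = 17000000 * 65 / 26480000
sigma = 41.7 MPa

41.7


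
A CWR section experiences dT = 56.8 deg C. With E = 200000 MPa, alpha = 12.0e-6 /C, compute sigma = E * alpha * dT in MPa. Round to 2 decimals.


sigma = E * alpha * dT
sigma = 200000 * 12.0e-6 * 56.8
sigma = 2.4 * 56.8
sigma = 136.32 MPa

136.32


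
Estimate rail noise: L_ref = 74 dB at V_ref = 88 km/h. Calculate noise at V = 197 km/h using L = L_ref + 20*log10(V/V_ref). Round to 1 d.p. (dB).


V/V_ref = 197 / 88 = 2.238636
log10(2.238636) = 0.349984
20 * 0.349984 = 6.9997
L = 74 + 6.9997 = 81.0 dB

81.0


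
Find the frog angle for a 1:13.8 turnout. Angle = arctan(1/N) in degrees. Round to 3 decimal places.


1/N = 1/13.8 = 0.072464
angle = arctan(0.072464) = 0.072337 rad
angle = 0.072337 * 180/pi = 4.145 degrees

4.145


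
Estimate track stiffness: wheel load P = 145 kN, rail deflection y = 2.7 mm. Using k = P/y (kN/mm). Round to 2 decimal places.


Track stiffness k = P / y
k = 145 / 2.7
k = 53.70 kN/mm

53.70


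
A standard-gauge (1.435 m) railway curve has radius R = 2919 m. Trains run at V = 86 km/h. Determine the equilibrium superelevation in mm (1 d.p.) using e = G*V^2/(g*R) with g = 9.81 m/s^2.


Convert speed: V = 86 / 3.6 = 23.8889 m/s
Apply formula: e = 1.435 * 23.8889^2 / (9.81 * 2919)
e = 1.435 * 570.679 / 28635.39
e = 0.028598 m = 28.6 mm

28.6


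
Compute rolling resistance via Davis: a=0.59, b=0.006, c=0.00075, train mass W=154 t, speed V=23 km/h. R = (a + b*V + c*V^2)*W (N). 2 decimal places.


b*V = 0.006 * 23 = 0.138
c*V^2 = 0.00075 * 529 = 0.39675
R_per_t = 0.59 + 0.138 + 0.39675 = 1.12475 N/t
R_total = 1.12475 * 154 = 173.21 N

173.21


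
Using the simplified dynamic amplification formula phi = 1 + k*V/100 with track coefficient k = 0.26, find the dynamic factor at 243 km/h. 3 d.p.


phi = 1 + k * V / 100
phi = 1 + 0.26 * 243 / 100
phi = 1 + 0.6318
phi = 1.632

1.632


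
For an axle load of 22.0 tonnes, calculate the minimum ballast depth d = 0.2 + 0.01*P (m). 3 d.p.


d = 0.2 + 0.01 * 22.0
d = 0.2 + 0.22
d = 0.420 m

0.420


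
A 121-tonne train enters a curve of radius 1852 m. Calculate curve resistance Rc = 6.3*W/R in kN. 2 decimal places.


Rc = 6.3 * W / R
Rc = 6.3 * 121 / 1852
Rc = 762.3 / 1852
Rc = 0.41 kN

0.41


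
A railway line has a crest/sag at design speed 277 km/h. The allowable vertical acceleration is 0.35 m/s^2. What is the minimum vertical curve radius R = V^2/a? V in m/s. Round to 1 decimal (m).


Convert speed: V = 277 / 3.6 = 76.9444 m/s
V^2 = 5920.4475 m^2/s^2
R_v = 5920.4475 / 0.35
R_v = 16915.6 m

16915.6


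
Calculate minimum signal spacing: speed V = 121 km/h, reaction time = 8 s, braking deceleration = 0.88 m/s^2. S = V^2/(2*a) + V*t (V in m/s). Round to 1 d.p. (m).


V = 121 / 3.6 = 33.6111 m/s
Braking distance = 33.6111^2 / (2*0.88) = 641.8789 m
Sighting distance = 33.6111 * 8 = 268.8889 m
S = 641.8789 + 268.8889 = 910.8 m

910.8


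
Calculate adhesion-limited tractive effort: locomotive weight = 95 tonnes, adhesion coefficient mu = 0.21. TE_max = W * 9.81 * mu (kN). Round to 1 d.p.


TE_max = W * g * mu
TE_max = 95 * 9.81 * 0.21
TE_max = 931.95 * 0.21
TE_max = 195.7 kN

195.7


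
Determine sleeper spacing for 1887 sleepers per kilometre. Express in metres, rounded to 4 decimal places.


Spacing = 1000 m / number of sleepers
Spacing = 1000 / 1887
Spacing = 0.5299 m

0.5299


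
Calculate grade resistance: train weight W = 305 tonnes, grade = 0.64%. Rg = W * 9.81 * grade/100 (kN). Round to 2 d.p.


Rg = W * 9.81 * grade / 100
Rg = 305 * 9.81 * 0.64 / 100
Rg = 2992.05 * 0.0064
Rg = 19.15 kN

19.15


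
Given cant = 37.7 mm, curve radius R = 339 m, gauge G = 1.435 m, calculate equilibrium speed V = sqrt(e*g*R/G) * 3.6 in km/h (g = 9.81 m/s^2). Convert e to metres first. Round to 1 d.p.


Convert cant: e = 37.7 mm = 0.0377 m
V_ms = sqrt(0.0377 * 9.81 * 339 / 1.435)
V_ms = sqrt(87.369159) = 9.3471 m/s
V = 9.3471 * 3.6 = 33.6 km/h

33.6


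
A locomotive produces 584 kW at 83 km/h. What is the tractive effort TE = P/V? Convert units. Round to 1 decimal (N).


Convert: P = 584 kW = 584000 W
V = 83 / 3.6 = 23.0556 m/s
TE = 584000 / 23.0556
TE = 25330.1 N

25330.1


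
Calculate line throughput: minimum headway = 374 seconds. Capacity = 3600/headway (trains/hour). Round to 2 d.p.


Capacity = 3600 / headway
Capacity = 3600 / 374
Capacity = 9.63 trains/hour

9.63


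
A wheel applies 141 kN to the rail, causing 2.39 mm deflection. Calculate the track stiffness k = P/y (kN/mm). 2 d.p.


Track stiffness k = P / y
k = 141 / 2.39
k = 59.00 kN/mm

59.00


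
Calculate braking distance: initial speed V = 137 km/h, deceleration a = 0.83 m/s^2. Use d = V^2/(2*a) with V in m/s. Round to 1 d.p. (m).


Convert speed: V = 137 / 3.6 = 38.0556 m/s
V^2 = 1448.2253
d = 1448.2253 / (2 * 0.83)
d = 1448.2253 / 1.66
d = 872.4 m

872.4


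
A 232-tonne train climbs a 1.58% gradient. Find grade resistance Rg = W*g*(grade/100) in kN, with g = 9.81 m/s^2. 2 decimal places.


Rg = W * 9.81 * grade / 100
Rg = 232 * 9.81 * 1.58 / 100
Rg = 2275.92 * 0.0158
Rg = 35.96 kN

35.96


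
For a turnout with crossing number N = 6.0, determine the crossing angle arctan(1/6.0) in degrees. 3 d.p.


1/N = 1/6.0 = 0.166667
angle = arctan(0.166667) = 0.165149 rad
angle = 0.165149 * 180/pi = 9.462 degrees

9.462


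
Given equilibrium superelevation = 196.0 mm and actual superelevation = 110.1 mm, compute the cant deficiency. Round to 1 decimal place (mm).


Cant deficiency = equilibrium cant - actual cant
CD = 196.0 - 110.1
CD = 85.9 mm

85.9


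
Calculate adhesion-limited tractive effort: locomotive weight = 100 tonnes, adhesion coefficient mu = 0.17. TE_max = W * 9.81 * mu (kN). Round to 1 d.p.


TE_max = W * g * mu
TE_max = 100 * 9.81 * 0.17
TE_max = 981.0 * 0.17
TE_max = 166.8 kN

166.8


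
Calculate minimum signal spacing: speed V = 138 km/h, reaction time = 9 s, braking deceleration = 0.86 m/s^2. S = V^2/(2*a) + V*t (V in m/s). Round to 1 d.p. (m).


V = 138 / 3.6 = 38.3333 m/s
Braking distance = 38.3333^2 / (2*0.86) = 854.3282 m
Sighting distance = 38.3333 * 9 = 345.0 m
S = 854.3282 + 345.0 = 1199.3 m

1199.3


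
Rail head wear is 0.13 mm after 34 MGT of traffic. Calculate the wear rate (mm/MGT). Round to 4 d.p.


Wear rate = total wear / cumulative tonnage
Rate = 0.13 / 34
Rate = 0.0038 mm/MGT

0.0038


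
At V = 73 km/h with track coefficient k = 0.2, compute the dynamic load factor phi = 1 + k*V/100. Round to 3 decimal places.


phi = 1 + k * V / 100
phi = 1 + 0.2 * 73 / 100
phi = 1 + 0.146
phi = 1.146

1.146


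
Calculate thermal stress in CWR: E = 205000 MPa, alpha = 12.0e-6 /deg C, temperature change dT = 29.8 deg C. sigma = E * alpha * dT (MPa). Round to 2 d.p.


sigma = E * alpha * dT
sigma = 205000 * 12.0e-6 * 29.8
sigma = 2.46 * 29.8
sigma = 73.31 MPa

73.31


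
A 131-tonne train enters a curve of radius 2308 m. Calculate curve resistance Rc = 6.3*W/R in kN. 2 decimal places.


Rc = 6.3 * W / R
Rc = 6.3 * 131 / 2308
Rc = 825.3 / 2308
Rc = 0.36 kN

0.36


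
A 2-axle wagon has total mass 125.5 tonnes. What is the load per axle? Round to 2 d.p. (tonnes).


Load per axle = total weight / number of axles
Load = 125.5 / 2
Load = 62.75 tonnes

62.75


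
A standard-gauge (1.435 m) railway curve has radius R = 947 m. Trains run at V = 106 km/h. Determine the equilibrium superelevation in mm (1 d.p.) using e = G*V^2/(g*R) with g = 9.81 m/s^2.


Convert speed: V = 106 / 3.6 = 29.4444 m/s
Apply formula: e = 1.435 * 29.4444^2 / (9.81 * 947)
e = 1.435 * 866.9753 / 9290.07
e = 0.133918 m = 133.9 mm

133.9


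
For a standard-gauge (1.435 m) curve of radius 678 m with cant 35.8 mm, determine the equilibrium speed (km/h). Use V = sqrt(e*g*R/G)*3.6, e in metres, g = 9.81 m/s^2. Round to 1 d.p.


Convert cant: e = 35.8 mm = 0.0358 m
V_ms = sqrt(0.0358 * 9.81 * 678 / 1.435)
V_ms = sqrt(165.931877) = 12.8815 m/s
V = 12.8815 * 3.6 = 46.4 km/h

46.4


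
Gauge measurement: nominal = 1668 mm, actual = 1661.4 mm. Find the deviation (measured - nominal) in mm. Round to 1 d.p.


Deviation = measured - nominal
Deviation = 1661.4 - 1668
Deviation = -6.6 mm

-6.6


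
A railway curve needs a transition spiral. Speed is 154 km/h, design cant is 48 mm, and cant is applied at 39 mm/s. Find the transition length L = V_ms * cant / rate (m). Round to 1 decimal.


Convert speed: V = 154 / 3.6 = 42.7778 m/s
L = 42.7778 * 48 / 39
L = 2053.3333 / 39
L = 52.6 m

52.6


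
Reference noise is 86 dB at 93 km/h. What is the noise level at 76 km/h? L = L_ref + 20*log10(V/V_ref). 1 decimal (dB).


V/V_ref = 76 / 93 = 0.817204
log10(0.817204) = -0.087669
20 * -0.087669 = -1.7534
L = 86 + -1.7534 = 84.2 dB

84.2


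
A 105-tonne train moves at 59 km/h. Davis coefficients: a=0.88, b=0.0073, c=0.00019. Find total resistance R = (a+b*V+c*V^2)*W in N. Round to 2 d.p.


b*V = 0.0073 * 59 = 0.4307
c*V^2 = 0.00019 * 3481 = 0.66139
R_per_t = 0.88 + 0.4307 + 0.66139 = 1.97209 N/t
R_total = 1.97209 * 105 = 207.07 N

207.07


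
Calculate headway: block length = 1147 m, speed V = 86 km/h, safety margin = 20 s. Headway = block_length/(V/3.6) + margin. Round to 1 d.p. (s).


V = 86 / 3.6 = 23.8889 m/s
Block traversal time = 1147 / 23.8889 = 48.014 s
Headway = 48.014 + 20
Headway = 68.0 s

68.0


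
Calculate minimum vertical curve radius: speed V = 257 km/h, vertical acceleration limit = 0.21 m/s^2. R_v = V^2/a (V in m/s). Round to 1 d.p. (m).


Convert speed: V = 257 / 3.6 = 71.3889 m/s
V^2 = 5096.3735 m^2/s^2
R_v = 5096.3735 / 0.21
R_v = 24268.4 m

24268.4


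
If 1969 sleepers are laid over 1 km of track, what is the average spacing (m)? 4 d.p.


Spacing = 1000 m / number of sleepers
Spacing = 1000 / 1969
Spacing = 0.5079 m

0.5079


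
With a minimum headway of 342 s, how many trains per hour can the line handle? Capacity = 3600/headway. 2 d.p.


Capacity = 3600 / headway
Capacity = 3600 / 342
Capacity = 10.53 trains/hour

10.53


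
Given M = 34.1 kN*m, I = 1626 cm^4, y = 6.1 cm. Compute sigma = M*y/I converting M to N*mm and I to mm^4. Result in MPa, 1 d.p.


Convert units:
M = 34.1 kN*m = 34100000 N*mm
y = 6.1 cm = 61 mm
I = 1626 cm^4 = 16260000 mm^4
sigma = 34100000 * 61 / 16260000
sigma = 127.9 MPa

127.9


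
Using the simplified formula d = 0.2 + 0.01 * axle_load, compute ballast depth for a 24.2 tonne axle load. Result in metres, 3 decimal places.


d = 0.2 + 0.01 * 24.2
d = 0.2 + 0.242
d = 0.442 m

0.442


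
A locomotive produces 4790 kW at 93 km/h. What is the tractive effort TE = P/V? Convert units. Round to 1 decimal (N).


Convert: P = 4790 kW = 4790000 W
V = 93 / 3.6 = 25.8333 m/s
TE = 4790000 / 25.8333
TE = 185419.4 N

185419.4


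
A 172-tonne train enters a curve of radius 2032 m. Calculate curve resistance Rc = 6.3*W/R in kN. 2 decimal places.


Rc = 6.3 * W / R
Rc = 6.3 * 172 / 2032
Rc = 1083.6 / 2032
Rc = 0.53 kN

0.53


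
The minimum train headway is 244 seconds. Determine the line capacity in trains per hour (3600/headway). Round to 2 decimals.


Capacity = 3600 / headway
Capacity = 3600 / 244
Capacity = 14.75 trains/hour

14.75


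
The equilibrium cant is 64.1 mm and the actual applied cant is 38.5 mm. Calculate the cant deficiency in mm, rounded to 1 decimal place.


Cant deficiency = equilibrium cant - actual cant
CD = 64.1 - 38.5
CD = 25.6 mm

25.6


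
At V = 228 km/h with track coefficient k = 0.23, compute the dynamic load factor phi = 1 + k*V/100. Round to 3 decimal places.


phi = 1 + k * V / 100
phi = 1 + 0.23 * 228 / 100
phi = 1 + 0.5244
phi = 1.524

1.524


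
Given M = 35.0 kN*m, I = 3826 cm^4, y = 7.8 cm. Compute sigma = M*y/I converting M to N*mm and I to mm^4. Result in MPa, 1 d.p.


Convert units:
M = 35.0 kN*m = 35000000 N*mm
y = 7.8 cm = 78 mm
I = 3826 cm^4 = 38260000 mm^4
sigma = 35000000 * 78 / 38260000
sigma = 71.4 MPa

71.4


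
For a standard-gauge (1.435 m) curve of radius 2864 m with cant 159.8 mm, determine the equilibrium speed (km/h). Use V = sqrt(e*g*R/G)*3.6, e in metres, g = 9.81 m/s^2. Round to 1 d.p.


Convert cant: e = 159.8 mm = 0.1598 m
V_ms = sqrt(0.1598 * 9.81 * 2864 / 1.435)
V_ms = sqrt(3128.721416) = 55.935 m/s
V = 55.935 * 3.6 = 201.4 km/h

201.4


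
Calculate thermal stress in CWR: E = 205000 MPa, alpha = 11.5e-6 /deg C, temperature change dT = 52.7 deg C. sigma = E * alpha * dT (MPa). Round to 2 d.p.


sigma = E * alpha * dT
sigma = 205000 * 11.5e-6 * 52.7
sigma = 2.3575 * 52.7
sigma = 124.24 MPa

124.24


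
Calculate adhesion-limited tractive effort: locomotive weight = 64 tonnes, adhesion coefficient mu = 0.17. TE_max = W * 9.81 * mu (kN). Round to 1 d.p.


TE_max = W * g * mu
TE_max = 64 * 9.81 * 0.17
TE_max = 627.84 * 0.17
TE_max = 106.7 kN

106.7


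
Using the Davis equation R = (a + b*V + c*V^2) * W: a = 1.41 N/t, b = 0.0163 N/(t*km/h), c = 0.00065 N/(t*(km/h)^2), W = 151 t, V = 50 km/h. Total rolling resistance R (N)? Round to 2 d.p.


b*V = 0.0163 * 50 = 0.815
c*V^2 = 0.00065 * 2500 = 1.625
R_per_t = 1.41 + 0.815 + 1.625 = 3.85 N/t
R_total = 3.85 * 151 = 581.35 N

581.35


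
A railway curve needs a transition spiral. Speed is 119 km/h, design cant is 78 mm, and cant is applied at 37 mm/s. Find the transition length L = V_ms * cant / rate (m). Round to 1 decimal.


Convert speed: V = 119 / 3.6 = 33.0556 m/s
L = 33.0556 * 78 / 37
L = 2578.3333 / 37
L = 69.7 m

69.7


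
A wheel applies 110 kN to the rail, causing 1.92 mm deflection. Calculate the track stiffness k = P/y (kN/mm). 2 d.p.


Track stiffness k = P / y
k = 110 / 1.92
k = 57.29 kN/mm

57.29


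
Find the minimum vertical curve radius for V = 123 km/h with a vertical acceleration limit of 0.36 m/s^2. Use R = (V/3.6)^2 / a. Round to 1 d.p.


Convert speed: V = 123 / 3.6 = 34.1667 m/s
V^2 = 1167.3611 m^2/s^2
R_v = 1167.3611 / 0.36
R_v = 3242.7 m

3242.7


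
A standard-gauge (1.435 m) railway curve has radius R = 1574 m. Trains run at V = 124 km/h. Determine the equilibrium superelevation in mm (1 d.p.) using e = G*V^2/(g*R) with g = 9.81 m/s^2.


Convert speed: V = 124 / 3.6 = 34.4444 m/s
Apply formula: e = 1.435 * 34.4444^2 / (9.81 * 1574)
e = 1.435 * 1186.4198 / 15440.94
e = 0.11026 m = 110.3 mm

110.3


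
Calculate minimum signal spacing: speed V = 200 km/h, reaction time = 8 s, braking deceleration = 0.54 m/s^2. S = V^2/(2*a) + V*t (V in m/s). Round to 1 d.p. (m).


V = 200 / 3.6 = 55.5556 m/s
Braking distance = 55.5556^2 / (2*0.54) = 2857.7961 m
Sighting distance = 55.5556 * 8 = 444.4444 m
S = 2857.7961 + 444.4444 = 3302.2 m

3302.2


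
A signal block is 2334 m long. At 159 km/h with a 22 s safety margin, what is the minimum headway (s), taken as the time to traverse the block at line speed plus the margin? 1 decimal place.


V = 159 / 3.6 = 44.1667 m/s
Block traversal time = 2334 / 44.1667 = 52.8453 s
Headway = 52.8453 + 22
Headway = 74.8 s

74.8


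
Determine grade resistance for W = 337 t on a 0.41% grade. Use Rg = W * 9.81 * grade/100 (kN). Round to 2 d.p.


Rg = W * 9.81 * grade / 100
Rg = 337 * 9.81 * 0.41 / 100
Rg = 3305.97 * 0.0041
Rg = 13.55 kN

13.55


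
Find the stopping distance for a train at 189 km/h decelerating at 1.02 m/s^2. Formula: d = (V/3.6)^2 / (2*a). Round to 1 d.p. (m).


Convert speed: V = 189 / 3.6 = 52.5 m/s
V^2 = 2756.25
d = 2756.25 / (2 * 1.02)
d = 2756.25 / 2.04
d = 1351.1 m

1351.1


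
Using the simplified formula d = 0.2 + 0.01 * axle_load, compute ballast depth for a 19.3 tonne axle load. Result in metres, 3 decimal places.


d = 0.2 + 0.01 * 19.3
d = 0.2 + 0.193
d = 0.393 m

0.393


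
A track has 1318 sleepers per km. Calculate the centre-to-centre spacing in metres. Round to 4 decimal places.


Spacing = 1000 m / number of sleepers
Spacing = 1000 / 1318
Spacing = 0.7587 m

0.7587


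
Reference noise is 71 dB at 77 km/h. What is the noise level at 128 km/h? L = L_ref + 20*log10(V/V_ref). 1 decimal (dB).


V/V_ref = 128 / 77 = 1.662338
log10(1.662338) = 0.220719
20 * 0.220719 = 4.4144
L = 71 + 4.4144 = 75.4 dB

75.4


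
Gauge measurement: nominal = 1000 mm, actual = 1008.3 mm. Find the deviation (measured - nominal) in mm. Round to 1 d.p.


Deviation = measured - nominal
Deviation = 1008.3 - 1000
Deviation = 8.3 mm

8.3


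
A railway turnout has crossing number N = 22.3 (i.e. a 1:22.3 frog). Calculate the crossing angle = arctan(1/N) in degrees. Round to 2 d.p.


1/N = 1/22.3 = 0.044843
angle = arctan(0.044843) = 0.044813 rad
angle = 0.044813 * 180/pi = 2.57 degrees

2.57


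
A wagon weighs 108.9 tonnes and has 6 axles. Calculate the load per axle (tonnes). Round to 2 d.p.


Load per axle = total weight / number of axles
Load = 108.9 / 6
Load = 18.15 tonnes

18.15


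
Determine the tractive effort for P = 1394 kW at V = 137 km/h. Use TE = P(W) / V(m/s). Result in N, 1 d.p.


Convert: P = 1394 kW = 1394000 W
V = 137 / 3.6 = 38.0556 m/s
TE = 1394000 / 38.0556
TE = 36630.7 N

36630.7


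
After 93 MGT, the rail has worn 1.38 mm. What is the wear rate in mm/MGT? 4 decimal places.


Wear rate = total wear / cumulative tonnage
Rate = 1.38 / 93
Rate = 0.0148 mm/MGT

0.0148


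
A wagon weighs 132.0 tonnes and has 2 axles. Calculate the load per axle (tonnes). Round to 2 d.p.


Load per axle = total weight / number of axles
Load = 132.0 / 2
Load = 66.00 tonnes

66.00


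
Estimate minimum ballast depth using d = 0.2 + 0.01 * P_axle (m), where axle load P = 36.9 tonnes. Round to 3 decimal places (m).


d = 0.2 + 0.01 * 36.9
d = 0.2 + 0.369
d = 0.569 m

0.569


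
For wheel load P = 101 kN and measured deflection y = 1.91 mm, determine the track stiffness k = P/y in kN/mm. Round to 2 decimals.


Track stiffness k = P / y
k = 101 / 1.91
k = 52.88 kN/mm

52.88


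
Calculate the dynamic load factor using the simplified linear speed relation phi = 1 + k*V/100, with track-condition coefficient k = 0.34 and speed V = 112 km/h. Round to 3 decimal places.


phi = 1 + k * V / 100
phi = 1 + 0.34 * 112 / 100
phi = 1 + 0.3808
phi = 1.381

1.381


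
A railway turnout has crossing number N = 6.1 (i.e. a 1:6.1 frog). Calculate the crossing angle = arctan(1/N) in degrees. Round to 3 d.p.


1/N = 1/6.1 = 0.163934
angle = arctan(0.163934) = 0.162489 rad
angle = 0.162489 * 180/pi = 9.310 degrees

9.310


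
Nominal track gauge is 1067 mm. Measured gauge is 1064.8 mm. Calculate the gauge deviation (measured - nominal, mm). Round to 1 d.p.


Deviation = measured - nominal
Deviation = 1064.8 - 1067
Deviation = -2.2 mm

-2.2


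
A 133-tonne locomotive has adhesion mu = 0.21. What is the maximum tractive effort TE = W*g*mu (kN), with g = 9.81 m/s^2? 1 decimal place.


TE_max = W * g * mu
TE_max = 133 * 9.81 * 0.21
TE_max = 1304.73 * 0.21
TE_max = 274.0 kN

274.0


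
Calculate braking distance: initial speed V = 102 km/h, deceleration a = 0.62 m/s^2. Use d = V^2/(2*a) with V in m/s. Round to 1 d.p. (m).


Convert speed: V = 102 / 3.6 = 28.3333 m/s
V^2 = 802.7778
d = 802.7778 / (2 * 0.62)
d = 802.7778 / 1.24
d = 647.4 m

647.4


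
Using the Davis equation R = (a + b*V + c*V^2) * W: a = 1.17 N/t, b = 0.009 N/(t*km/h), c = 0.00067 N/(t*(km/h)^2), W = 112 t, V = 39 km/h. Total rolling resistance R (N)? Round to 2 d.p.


b*V = 0.009 * 39 = 0.351
c*V^2 = 0.00067 * 1521 = 1.01907
R_per_t = 1.17 + 0.351 + 1.01907 = 2.54007 N/t
R_total = 2.54007 * 112 = 284.49 N

284.49


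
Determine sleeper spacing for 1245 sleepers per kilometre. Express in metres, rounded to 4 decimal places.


Spacing = 1000 m / number of sleepers
Spacing = 1000 / 1245
Spacing = 0.8032 m

0.8032


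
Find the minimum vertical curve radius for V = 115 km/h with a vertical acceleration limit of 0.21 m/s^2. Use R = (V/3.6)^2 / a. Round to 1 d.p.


Convert speed: V = 115 / 3.6 = 31.9444 m/s
V^2 = 1020.4475 m^2/s^2
R_v = 1020.4475 / 0.21
R_v = 4859.3 m

4859.3


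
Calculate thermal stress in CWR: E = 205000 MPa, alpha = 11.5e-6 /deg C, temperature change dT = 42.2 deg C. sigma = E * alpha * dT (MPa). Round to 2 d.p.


sigma = E * alpha * dT
sigma = 205000 * 11.5e-6 * 42.2
sigma = 2.3575 * 42.2
sigma = 99.49 MPa

99.49


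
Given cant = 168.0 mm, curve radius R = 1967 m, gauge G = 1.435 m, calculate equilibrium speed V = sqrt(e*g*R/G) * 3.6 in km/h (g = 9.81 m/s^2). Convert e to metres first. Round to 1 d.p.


Convert cant: e = 168.0 mm = 0.1680 m
V_ms = sqrt(0.1680 * 9.81 * 1967 / 1.435)
V_ms = sqrt(2259.075512) = 47.5297 m/s
V = 47.5297 * 3.6 = 171.1 km/h

171.1


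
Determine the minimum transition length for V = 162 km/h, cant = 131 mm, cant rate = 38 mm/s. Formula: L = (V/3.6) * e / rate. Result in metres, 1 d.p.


Convert speed: V = 162 / 3.6 = 45.0 m/s
L = 45.0 * 131 / 38
L = 5895.0 / 38
L = 155.1 m

155.1


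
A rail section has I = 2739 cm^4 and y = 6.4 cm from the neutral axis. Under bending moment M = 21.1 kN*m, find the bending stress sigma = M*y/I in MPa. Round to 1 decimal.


Convert units:
M = 21.1 kN*m = 21100000 N*mm
y = 6.4 cm = 64 mm
I = 2739 cm^4 = 27390000 mm^4
sigma = 21100000 * 64 / 27390000
sigma = 49.3 MPa

49.3


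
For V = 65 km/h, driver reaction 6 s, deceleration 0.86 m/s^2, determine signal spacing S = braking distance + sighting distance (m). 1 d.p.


V = 65 / 3.6 = 18.0556 m/s
Braking distance = 18.0556^2 / (2*0.86) = 189.5367 m
Sighting distance = 18.0556 * 6 = 108.3333 m
S = 189.5367 + 108.3333 = 297.9 m

297.9


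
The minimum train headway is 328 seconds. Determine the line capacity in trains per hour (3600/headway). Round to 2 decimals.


Capacity = 3600 / headway
Capacity = 3600 / 328
Capacity = 10.98 trains/hour

10.98


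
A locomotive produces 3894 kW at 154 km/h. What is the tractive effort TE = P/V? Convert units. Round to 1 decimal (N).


Convert: P = 3894 kW = 3894000 W
V = 154 / 3.6 = 42.7778 m/s
TE = 3894000 / 42.7778
TE = 91028.6 N

91028.6


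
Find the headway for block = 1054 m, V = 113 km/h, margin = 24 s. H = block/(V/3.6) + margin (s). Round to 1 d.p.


V = 113 / 3.6 = 31.3889 m/s
Block traversal time = 1054 / 31.3889 = 33.5788 s
Headway = 33.5788 + 24
Headway = 57.6 s

57.6


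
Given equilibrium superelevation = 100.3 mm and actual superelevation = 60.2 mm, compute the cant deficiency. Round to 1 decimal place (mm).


Cant deficiency = equilibrium cant - actual cant
CD = 100.3 - 60.2
CD = 40.1 mm

40.1


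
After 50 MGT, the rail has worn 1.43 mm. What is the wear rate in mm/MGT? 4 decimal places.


Wear rate = total wear / cumulative tonnage
Rate = 1.43 / 50
Rate = 0.0286 mm/MGT

0.0286


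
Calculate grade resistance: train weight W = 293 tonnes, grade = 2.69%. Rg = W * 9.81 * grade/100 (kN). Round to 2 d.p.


Rg = W * 9.81 * grade / 100
Rg = 293 * 9.81 * 2.69 / 100
Rg = 2874.33 * 0.0269
Rg = 77.32 kN

77.32


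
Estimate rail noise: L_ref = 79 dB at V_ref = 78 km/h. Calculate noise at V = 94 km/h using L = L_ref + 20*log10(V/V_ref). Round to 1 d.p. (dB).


V/V_ref = 94 / 78 = 1.205128
log10(1.205128) = 0.081033
20 * 0.081033 = 1.6207
L = 79 + 1.6207 = 80.6 dB

80.6


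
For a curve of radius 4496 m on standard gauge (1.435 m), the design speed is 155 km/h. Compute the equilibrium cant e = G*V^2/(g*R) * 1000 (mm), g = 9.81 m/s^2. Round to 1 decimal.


Convert speed: V = 155 / 3.6 = 43.0556 m/s
Apply formula: e = 1.435 * 43.0556^2 / (9.81 * 4496)
e = 1.435 * 1853.7809 / 44105.76
e = 0.060314 m = 60.3 mm

60.3


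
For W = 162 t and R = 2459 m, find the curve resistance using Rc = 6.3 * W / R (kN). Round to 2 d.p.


Rc = 6.3 * W / R
Rc = 6.3 * 162 / 2459
Rc = 1020.6 / 2459
Rc = 0.42 kN

0.42


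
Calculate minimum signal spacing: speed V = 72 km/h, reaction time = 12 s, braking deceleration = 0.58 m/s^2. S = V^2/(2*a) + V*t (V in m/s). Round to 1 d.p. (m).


V = 72 / 3.6 = 20.0 m/s
Braking distance = 20.0^2 / (2*0.58) = 344.8276 m
Sighting distance = 20.0 * 12 = 240.0 m
S = 344.8276 + 240.0 = 584.8 m

584.8


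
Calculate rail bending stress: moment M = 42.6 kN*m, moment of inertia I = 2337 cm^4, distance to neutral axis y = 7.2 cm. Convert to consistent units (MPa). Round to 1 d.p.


Convert units:
M = 42.6 kN*m = 42600000 N*mm
y = 7.2 cm = 72 mm
I = 2337 cm^4 = 23370000 mm^4
sigma = 42600000 * 72 / 23370000
sigma = 131.2 MPa

131.2


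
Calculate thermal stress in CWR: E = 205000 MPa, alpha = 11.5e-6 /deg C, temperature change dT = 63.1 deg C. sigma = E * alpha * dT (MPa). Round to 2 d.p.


sigma = E * alpha * dT
sigma = 205000 * 11.5e-6 * 63.1
sigma = 2.3575 * 63.1
sigma = 148.76 MPa

148.76


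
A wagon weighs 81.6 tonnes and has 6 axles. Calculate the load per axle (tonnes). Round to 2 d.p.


Load per axle = total weight / number of axles
Load = 81.6 / 6
Load = 13.60 tonnes

13.60


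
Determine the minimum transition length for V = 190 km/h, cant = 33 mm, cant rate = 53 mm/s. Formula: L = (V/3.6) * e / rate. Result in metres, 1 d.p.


Convert speed: V = 190 / 3.6 = 52.7778 m/s
L = 52.7778 * 33 / 53
L = 1741.6667 / 53
L = 32.9 m

32.9


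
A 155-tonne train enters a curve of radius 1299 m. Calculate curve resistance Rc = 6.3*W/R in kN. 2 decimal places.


Rc = 6.3 * W / R
Rc = 6.3 * 155 / 1299
Rc = 976.5 / 1299
Rc = 0.75 kN

0.75


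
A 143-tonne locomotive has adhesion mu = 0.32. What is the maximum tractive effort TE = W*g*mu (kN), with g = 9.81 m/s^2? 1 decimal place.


TE_max = W * g * mu
TE_max = 143 * 9.81 * 0.32
TE_max = 1402.83 * 0.32
TE_max = 448.9 kN

448.9


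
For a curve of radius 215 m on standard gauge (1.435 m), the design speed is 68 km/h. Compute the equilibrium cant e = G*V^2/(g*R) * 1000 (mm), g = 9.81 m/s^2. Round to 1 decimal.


Convert speed: V = 68 / 3.6 = 18.8889 m/s
Apply formula: e = 1.435 * 18.8889^2 / (9.81 * 215)
e = 1.435 * 356.7901 / 2109.15
e = 0.242749 m = 242.7 mm

242.7


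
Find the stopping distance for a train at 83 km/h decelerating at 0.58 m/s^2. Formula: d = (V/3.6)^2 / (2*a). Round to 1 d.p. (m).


Convert speed: V = 83 / 3.6 = 23.0556 m/s
V^2 = 531.5586
d = 531.5586 / (2 * 0.58)
d = 531.5586 / 1.16
d = 458.2 m

458.2


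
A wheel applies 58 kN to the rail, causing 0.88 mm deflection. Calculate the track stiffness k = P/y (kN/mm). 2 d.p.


Track stiffness k = P / y
k = 58 / 0.88
k = 65.91 kN/mm

65.91


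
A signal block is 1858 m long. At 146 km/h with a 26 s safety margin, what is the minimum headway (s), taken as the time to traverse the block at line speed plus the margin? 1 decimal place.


V = 146 / 3.6 = 40.5556 m/s
Block traversal time = 1858 / 40.5556 = 45.8137 s
Headway = 45.8137 + 26
Headway = 71.8 s

71.8


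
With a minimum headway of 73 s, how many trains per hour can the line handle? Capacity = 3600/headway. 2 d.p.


Capacity = 3600 / headway
Capacity = 3600 / 73
Capacity = 49.32 trains/hour

49.32


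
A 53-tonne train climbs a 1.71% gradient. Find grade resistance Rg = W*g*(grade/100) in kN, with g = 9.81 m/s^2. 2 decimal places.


Rg = W * 9.81 * grade / 100
Rg = 53 * 9.81 * 1.71 / 100
Rg = 519.93 * 0.0171
Rg = 8.89 kN

8.89


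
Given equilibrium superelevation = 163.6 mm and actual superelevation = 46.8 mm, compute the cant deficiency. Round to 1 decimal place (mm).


Cant deficiency = equilibrium cant - actual cant
CD = 163.6 - 46.8
CD = 116.8 mm

116.8


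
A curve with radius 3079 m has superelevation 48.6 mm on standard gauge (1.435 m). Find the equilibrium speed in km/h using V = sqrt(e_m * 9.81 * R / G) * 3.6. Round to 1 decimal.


Convert cant: e = 48.6 mm = 0.0486 m
V_ms = sqrt(0.0486 * 9.81 * 3079 / 1.435)
V_ms = sqrt(1022.970393) = 31.9839 m/s
V = 31.9839 * 3.6 = 115.1 km/h

115.1


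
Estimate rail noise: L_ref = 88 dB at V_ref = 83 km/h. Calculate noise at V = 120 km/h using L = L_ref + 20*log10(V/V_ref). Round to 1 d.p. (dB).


V/V_ref = 120 / 83 = 1.445783
log10(1.445783) = 0.160103
20 * 0.160103 = 3.2021
L = 88 + 3.2021 = 91.2 dB

91.2


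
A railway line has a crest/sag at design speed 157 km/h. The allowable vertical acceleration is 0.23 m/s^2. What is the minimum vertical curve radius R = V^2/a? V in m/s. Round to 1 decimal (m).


Convert speed: V = 157 / 3.6 = 43.6111 m/s
V^2 = 1901.929 m^2/s^2
R_v = 1901.929 / 0.23
R_v = 8269.3 m

8269.3


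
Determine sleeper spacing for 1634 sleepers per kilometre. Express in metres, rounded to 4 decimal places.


Spacing = 1000 m / number of sleepers
Spacing = 1000 / 1634
Spacing = 0.6120 m

0.6120


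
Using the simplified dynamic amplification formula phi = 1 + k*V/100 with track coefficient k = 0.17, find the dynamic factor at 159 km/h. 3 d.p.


phi = 1 + k * V / 100
phi = 1 + 0.17 * 159 / 100
phi = 1 + 0.2703
phi = 1.270

1.270


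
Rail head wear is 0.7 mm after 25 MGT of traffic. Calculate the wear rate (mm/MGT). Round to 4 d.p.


Wear rate = total wear / cumulative tonnage
Rate = 0.7 / 25
Rate = 0.0280 mm/MGT

0.0280


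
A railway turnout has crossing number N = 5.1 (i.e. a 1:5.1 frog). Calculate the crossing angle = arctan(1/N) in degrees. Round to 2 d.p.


1/N = 1/5.1 = 0.196078
angle = arctan(0.196078) = 0.193622 rad
angle = 0.193622 * 180/pi = 11.09 degrees

11.09


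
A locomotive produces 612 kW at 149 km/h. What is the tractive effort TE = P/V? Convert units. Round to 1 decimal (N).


Convert: P = 612 kW = 612000 W
V = 149 / 3.6 = 41.3889 m/s
TE = 612000 / 41.3889
TE = 14786.6 N

14786.6


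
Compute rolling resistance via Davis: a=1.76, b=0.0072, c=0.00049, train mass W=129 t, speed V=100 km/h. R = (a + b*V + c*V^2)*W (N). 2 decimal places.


b*V = 0.0072 * 100 = 0.72
c*V^2 = 0.00049 * 10000 = 4.9
R_per_t = 1.76 + 0.72 + 4.9 = 7.38 N/t
R_total = 7.38 * 129 = 952.02 N

952.02


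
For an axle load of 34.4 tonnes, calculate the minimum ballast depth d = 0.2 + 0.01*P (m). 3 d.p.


d = 0.2 + 0.01 * 34.4
d = 0.2 + 0.344
d = 0.544 m

0.544


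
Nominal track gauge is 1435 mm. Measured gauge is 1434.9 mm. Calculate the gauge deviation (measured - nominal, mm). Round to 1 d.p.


Deviation = measured - nominal
Deviation = 1434.9 - 1435
Deviation = -0.1 mm

-0.1


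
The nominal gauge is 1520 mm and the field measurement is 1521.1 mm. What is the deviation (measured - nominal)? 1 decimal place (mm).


Deviation = measured - nominal
Deviation = 1521.1 - 1520
Deviation = 1.1 mm

1.1


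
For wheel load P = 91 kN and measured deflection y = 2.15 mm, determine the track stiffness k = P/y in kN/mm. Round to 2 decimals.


Track stiffness k = P / y
k = 91 / 2.15
k = 42.33 kN/mm

42.33


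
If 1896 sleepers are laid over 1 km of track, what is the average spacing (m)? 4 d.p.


Spacing = 1000 m / number of sleepers
Spacing = 1000 / 1896
Spacing = 0.5274 m

0.5274


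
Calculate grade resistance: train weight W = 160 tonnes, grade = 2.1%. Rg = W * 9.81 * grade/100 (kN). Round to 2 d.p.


Rg = W * 9.81 * grade / 100
Rg = 160 * 9.81 * 2.1 / 100
Rg = 1569.6 * 0.021
Rg = 32.96 kN

32.96


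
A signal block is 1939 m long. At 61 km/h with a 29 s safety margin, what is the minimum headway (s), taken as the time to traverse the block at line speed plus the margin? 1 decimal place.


V = 61 / 3.6 = 16.9444 m/s
Block traversal time = 1939 / 16.9444 = 114.4328 s
Headway = 114.4328 + 29
Headway = 143.4 s

143.4


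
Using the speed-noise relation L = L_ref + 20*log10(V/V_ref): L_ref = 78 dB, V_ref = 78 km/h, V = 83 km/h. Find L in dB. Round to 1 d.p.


V/V_ref = 83 / 78 = 1.064103
log10(1.064103) = 0.026983
20 * 0.026983 = 0.5397
L = 78 + 0.5397 = 78.5 dB

78.5


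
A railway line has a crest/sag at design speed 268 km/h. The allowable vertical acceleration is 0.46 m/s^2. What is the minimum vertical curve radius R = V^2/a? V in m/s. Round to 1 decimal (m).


Convert speed: V = 268 / 3.6 = 74.4444 m/s
V^2 = 5541.9753 m^2/s^2
R_v = 5541.9753 / 0.46
R_v = 12047.8 m

12047.8


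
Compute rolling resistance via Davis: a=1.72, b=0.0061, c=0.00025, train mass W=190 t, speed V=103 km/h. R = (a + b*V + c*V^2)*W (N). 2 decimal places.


b*V = 0.0061 * 103 = 0.6283
c*V^2 = 0.00025 * 10609 = 2.65225
R_per_t = 1.72 + 0.6283 + 2.65225 = 5.00055 N/t
R_total = 5.00055 * 190 = 950.10 N

950.10


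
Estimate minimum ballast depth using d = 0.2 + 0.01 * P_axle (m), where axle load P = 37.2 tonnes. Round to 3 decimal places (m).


d = 0.2 + 0.01 * 37.2
d = 0.2 + 0.372
d = 0.572 m

0.572


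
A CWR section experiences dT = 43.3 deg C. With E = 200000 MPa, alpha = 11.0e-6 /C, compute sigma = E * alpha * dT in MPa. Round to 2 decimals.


sigma = E * alpha * dT
sigma = 200000 * 11.0e-6 * 43.3
sigma = 2.2 * 43.3
sigma = 95.26 MPa

95.26


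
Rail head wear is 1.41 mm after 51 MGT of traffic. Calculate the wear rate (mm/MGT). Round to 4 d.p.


Wear rate = total wear / cumulative tonnage
Rate = 1.41 / 51
Rate = 0.0276 mm/MGT

0.0276


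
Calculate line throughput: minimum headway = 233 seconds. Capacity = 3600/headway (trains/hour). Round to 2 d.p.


Capacity = 3600 / headway
Capacity = 3600 / 233
Capacity = 15.45 trains/hour

15.45


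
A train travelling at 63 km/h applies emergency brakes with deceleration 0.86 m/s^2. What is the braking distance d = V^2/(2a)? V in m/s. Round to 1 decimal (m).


Convert speed: V = 63 / 3.6 = 17.5 m/s
V^2 = 306.25
d = 306.25 / (2 * 0.86)
d = 306.25 / 1.72
d = 178.1 m

178.1


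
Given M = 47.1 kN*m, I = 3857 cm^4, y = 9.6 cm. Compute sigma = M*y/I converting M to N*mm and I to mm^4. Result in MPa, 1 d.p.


Convert units:
M = 47.1 kN*m = 47100000 N*mm
y = 9.6 cm = 96 mm
I = 3857 cm^4 = 38570000 mm^4
sigma = 47100000 * 96 / 38570000
sigma = 117.2 MPa

117.2


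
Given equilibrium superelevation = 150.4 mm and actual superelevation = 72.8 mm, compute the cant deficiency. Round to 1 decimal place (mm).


Cant deficiency = equilibrium cant - actual cant
CD = 150.4 - 72.8
CD = 77.6 mm

77.6


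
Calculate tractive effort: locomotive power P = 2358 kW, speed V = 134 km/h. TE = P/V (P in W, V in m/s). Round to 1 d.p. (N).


Convert: P = 2358 kW = 2358000 W
V = 134 / 3.6 = 37.2222 m/s
TE = 2358000 / 37.2222
TE = 63349.3 N

63349.3


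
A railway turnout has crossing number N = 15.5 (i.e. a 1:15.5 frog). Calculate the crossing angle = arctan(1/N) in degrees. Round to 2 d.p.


1/N = 1/15.5 = 0.064516
angle = arctan(0.064516) = 0.064427 rad
angle = 0.064427 * 180/pi = 3.69 degrees

3.69


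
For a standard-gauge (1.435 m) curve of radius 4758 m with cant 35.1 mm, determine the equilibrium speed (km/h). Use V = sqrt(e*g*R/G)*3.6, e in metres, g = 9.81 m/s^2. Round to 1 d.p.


Convert cant: e = 35.1 mm = 0.0351 m
V_ms = sqrt(0.0351 * 9.81 * 4758 / 1.435)
V_ms = sqrt(1141.691218) = 33.7889 m/s
V = 33.7889 * 3.6 = 121.6 km/h

121.6


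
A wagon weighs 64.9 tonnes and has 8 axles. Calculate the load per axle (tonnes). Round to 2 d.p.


Load per axle = total weight / number of axles
Load = 64.9 / 8
Load = 8.11 tonnes

8.11


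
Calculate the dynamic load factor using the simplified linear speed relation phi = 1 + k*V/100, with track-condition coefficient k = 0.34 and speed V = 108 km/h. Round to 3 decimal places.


phi = 1 + k * V / 100
phi = 1 + 0.34 * 108 / 100
phi = 1 + 0.3672
phi = 1.367

1.367


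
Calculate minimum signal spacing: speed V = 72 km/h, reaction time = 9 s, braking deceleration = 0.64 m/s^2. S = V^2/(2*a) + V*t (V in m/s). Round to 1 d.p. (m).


V = 72 / 3.6 = 20.0 m/s
Braking distance = 20.0^2 / (2*0.64) = 312.5 m
Sighting distance = 20.0 * 9 = 180.0 m
S = 312.5 + 180.0 = 492.5 m

492.5


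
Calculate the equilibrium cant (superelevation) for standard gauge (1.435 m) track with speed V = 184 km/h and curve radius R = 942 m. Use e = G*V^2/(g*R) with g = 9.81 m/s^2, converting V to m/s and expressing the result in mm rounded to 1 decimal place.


Convert speed: V = 184 / 3.6 = 51.1111 m/s
Apply formula: e = 1.435 * 51.1111^2 / (9.81 * 942)
e = 1.435 * 2612.3457 / 9241.02
e = 0.40566 m = 405.7 mm

405.7


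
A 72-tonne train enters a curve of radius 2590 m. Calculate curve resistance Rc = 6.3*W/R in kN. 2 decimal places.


Rc = 6.3 * W / R
Rc = 6.3 * 72 / 2590
Rc = 453.6 / 2590
Rc = 0.18 kN

0.18


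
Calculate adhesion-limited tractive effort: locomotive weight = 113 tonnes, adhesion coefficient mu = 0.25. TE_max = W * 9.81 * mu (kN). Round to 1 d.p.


TE_max = W * g * mu
TE_max = 113 * 9.81 * 0.25
TE_max = 1108.53 * 0.25
TE_max = 277.1 kN

277.1


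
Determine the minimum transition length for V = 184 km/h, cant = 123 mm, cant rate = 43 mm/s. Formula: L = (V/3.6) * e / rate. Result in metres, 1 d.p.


Convert speed: V = 184 / 3.6 = 51.1111 m/s
L = 51.1111 * 123 / 43
L = 6286.6667 / 43
L = 146.2 m

146.2


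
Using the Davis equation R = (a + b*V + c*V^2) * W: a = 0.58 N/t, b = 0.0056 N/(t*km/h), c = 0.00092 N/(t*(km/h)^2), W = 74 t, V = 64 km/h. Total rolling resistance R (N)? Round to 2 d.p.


b*V = 0.0056 * 64 = 0.3584
c*V^2 = 0.00092 * 4096 = 3.76832
R_per_t = 0.58 + 0.3584 + 3.76832 = 4.70672 N/t
R_total = 4.70672 * 74 = 348.30 N

348.30


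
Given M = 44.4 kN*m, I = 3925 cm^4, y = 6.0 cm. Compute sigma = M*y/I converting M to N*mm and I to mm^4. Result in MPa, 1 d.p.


Convert units:
M = 44.4 kN*m = 44400000 N*mm
y = 6.0 cm = 60 mm
I = 3925 cm^4 = 39250000 mm^4
sigma = 44400000 * 60 / 39250000
sigma = 67.9 MPa

67.9


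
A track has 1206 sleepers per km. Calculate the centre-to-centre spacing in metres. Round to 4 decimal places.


Spacing = 1000 m / number of sleepers
Spacing = 1000 / 1206
Spacing = 0.8292 m

0.8292


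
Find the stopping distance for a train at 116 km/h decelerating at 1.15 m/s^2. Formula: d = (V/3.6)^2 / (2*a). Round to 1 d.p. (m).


Convert speed: V = 116 / 3.6 = 32.2222 m/s
V^2 = 1038.2716
d = 1038.2716 / (2 * 1.15)
d = 1038.2716 / 2.3
d = 451.4 m

451.4


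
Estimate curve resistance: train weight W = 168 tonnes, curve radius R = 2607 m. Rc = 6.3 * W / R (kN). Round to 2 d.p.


Rc = 6.3 * W / R
Rc = 6.3 * 168 / 2607
Rc = 1058.4 / 2607
Rc = 0.41 kN

0.41
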